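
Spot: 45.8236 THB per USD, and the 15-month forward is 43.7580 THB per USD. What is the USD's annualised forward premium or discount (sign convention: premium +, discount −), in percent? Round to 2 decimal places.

T = 15/12 years.
(F − S)/S = (43.7580 − 45.8236)/45.8236 = -0.0450772.
×(1/T) gives -3.61% p.a.

-3.61%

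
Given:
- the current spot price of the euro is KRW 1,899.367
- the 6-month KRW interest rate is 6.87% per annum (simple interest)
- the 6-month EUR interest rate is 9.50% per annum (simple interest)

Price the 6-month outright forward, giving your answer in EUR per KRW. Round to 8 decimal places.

T = 6/12 years.
Growth of 1 KRW over T: 1 + 0.0687×6/12 = 1.034350.
EUR growth factor: 1 + 0.0950×6/12 = 1.047500.
Forward (KRW per EUR) = 1899.367 × 1.034350 / 1.047500 = 1875.523.
Invert for EUR per KRW: 1 / 1875.523 = 0.00053318.

0.00053318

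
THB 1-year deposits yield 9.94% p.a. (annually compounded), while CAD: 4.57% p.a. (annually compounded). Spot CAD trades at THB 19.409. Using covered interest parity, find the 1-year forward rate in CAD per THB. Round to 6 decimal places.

0.049006

T = 1 year.
THB accumulates by (1 + 0.0994)^1 = 1.099400.
CAD growth factor: (1 + 0.0457)^1 = 1.045700.
CIP: F = S · (grow THB)/(grow CAD) = 19.409 × 1.099400/1.045700 = 20.40571 THB per CAD.
Quoted the other way: 1/20.40571 = 0.049006 CAD per THB.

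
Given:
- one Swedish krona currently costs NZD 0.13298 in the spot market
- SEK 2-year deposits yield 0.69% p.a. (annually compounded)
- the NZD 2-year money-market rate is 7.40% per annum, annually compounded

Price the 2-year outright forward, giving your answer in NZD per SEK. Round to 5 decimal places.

T = 2 years.
Growth of 1 NZD over T: (1 + 0.0740)^2 = 1.153476.
SEK growth factor: (1 + 0.0069)^2 = 1.0138476.
Forward (NZD per SEK) = 0.13298 × 1.153476 / 1.0138476 = 0.1512942.

0.15129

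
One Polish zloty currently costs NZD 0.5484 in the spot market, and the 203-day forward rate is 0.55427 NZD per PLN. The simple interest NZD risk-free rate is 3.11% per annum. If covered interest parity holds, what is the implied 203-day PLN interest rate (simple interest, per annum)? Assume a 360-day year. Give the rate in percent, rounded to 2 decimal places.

T = 203/360 years.
By CIP, F/S equals the NZD-to-PLN growth ratio: 0.55427/0.5484 = 1.0107039.
The NZD side grows by 1 + 0.0311×203/360 = 1.0175369.
That pins the PLN growth at 1.0067606.
(1.0067606 − 1)/T = 0.011989, i.e. 1.20%.

1.20%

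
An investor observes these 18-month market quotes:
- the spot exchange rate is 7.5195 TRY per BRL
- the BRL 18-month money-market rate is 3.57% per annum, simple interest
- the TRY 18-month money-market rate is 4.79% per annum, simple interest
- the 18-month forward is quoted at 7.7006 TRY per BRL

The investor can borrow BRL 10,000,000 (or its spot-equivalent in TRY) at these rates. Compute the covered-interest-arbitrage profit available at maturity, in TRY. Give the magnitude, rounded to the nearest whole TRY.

TRY 531,911

T = 18/12 years.
Keep in BRL, deliver into the forward: 10,000,000·1.053550·7.7006 = TRY 81,129,671.30.
Swap to TRY now, deposit: 10,000,000·7.5195·1.071850 = TRY 80,597,760.75.
The quoted forward overvalues BRL, so borrow TRY, buy BRL at spot, deposit the BRL at 3.57%, and sell the proceeds forward at 7.7006.
Arbitrage profit = |81,129,671.30 − 80,597,760.75| = TRY 531,911.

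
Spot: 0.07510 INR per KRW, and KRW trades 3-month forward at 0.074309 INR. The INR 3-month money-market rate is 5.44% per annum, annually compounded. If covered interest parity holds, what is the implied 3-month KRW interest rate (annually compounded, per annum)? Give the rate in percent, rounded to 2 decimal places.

10.00%

T = 3/12 years.
F/S = 0.074309/0.0751 = 0.9894674 = (growth of INR) / (growth of KRW).
The INR side grows by (1 + 0.0544)^(3/12) = 1.013331.
So the KRW growth factor = 1.0241176.
r = 1.0241176^(12/3) − 1 = 0.100017 → 10.00%.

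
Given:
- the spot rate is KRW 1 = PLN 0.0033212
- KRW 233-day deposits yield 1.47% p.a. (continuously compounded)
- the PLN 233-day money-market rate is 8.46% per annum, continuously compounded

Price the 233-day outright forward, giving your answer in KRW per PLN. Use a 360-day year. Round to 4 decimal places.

T = 233/360 years.
PLN accumulates by e^(0.0846×233/360) = 1.056281794.
KRW accumulates by e^(0.0147×233/360) = 1.00955957.
Forward (PLN per KRW) = 0.0033212 × 1.056281794 / 1.00955957 = 0.00347490450.
Quoted the other way: 1/0.00347490450 = 287.7777 KRW per PLN.

287.7777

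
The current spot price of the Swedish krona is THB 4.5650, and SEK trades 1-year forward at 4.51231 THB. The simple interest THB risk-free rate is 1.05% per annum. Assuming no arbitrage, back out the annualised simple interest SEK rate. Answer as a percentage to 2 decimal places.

2.23%

T = 1 year.
F/S = 4.51231/4.565 = 0.9884578 = (growth of THB) / (growth of SEK).
THB growth factor: 1 + 0.0105×1 = 1.010500.
Hence g_SEK = 1.0222996.
r = (1.0222996 − 1)/1 = 0.022300 → 2.23%.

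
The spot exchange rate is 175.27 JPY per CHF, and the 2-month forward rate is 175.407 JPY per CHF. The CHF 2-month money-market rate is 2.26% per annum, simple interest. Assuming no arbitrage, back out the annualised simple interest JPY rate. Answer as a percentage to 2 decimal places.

T = 2/12 years.
F/S = 175.407/175.27 = 1.0007817 = (growth of JPY) / (growth of CHF).
CHF growth factor: 1 + 0.0226×2/12 = 1.0037667.
That pins the JPY growth at 1.0045513.
r = (1.0045513 − 1)/(2/12) = 0.027308 → 2.73%.

2.73%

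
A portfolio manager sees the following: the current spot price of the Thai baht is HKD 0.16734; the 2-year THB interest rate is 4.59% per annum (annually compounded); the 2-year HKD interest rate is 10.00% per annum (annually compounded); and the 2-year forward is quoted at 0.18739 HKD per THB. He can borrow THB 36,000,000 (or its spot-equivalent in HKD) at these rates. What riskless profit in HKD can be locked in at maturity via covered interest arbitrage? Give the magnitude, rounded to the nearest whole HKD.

HKD 90,209

T = 2 years.
Keep in THB, deliver into the forward: 36,000,000·1.09390681·0.18739 = HKD 7,379,539.10.
Swap to HKD now, deposit: 36,000,000·0.16734·1.210000 = HKD 7,289,330.40.
The quoted forward overvalues THB, so borrow HKD, buy THB at spot, deposit the THB at 4.59%, and sell the proceeds forward at 0.18739.
The gap between the two covered legs is HKD 90,209.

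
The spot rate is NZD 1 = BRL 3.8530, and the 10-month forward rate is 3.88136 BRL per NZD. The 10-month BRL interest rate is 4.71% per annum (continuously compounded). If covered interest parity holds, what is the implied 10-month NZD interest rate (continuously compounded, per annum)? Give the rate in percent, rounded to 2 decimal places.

T = 10/12 years.
By CIP, F/S equals the BRL-to-NZD growth ratio: 3.88136/3.853 = 1.0073605.
The BRL side grows by e^(0.0471×10/12) = 1.0400305.
Hence g_NZD = 1.0324313.
Take logs: ln 1.0324313 / (10/12) = 0.038300, so 3.83%.

3.83%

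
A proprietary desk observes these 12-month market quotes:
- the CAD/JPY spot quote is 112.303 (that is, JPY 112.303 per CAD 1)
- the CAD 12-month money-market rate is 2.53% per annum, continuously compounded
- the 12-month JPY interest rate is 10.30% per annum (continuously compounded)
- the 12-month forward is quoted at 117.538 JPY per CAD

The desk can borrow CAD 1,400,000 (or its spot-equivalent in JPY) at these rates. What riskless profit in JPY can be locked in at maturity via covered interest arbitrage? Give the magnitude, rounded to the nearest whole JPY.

T = 1 year.
Keep in CAD, deliver into the forward: 1,400,000·1.0256227612·117.538 = JPY 168,769,507.35.
Swap to JPY now, deposit: 1,400,000·112.303·1.10849140908 = JPY 174,281,675.00.
The quoted forward undervalues CAD, so borrow CAD, convert to JPY at spot, deposit the JPY at 10.30%, and buy CAD forward at 117.538 to cover the loan.
Arbitrage profit = |168,769,507.35 − 174,281,675.00| = JPY 5,512,168.

JPY 5,512,168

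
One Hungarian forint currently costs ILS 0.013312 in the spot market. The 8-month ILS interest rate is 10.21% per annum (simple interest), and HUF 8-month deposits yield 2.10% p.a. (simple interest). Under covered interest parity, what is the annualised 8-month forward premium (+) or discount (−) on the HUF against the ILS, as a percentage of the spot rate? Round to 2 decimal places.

+8.00%

T = 8/12 years.
CIP forward (ILS per HUF) = 0.013312 × 1.0680667/1.014000 = 0.014021799.
Annualised premium = (F − S)/S × (1/T) = (0.014021799 − 0.013312)/0.013312 ÷ (8/12) = 8.00%.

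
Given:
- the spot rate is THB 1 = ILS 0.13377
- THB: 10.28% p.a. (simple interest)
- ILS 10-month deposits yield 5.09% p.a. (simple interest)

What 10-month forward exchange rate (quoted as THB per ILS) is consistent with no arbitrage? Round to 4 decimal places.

T = 10/12 years.
ILS accumulates by 1 + 0.0509×10/12 = 1.0424167.
THB accumulates by 1 + 0.1028×10/12 = 1.0856667.
So F = 0.13377 × 1.0424167 / 1.0856667 = 0.1284410 (ILS/THB).
Invert for THB per ILS: 1 / 0.1284410 = 7.7857.

7.7857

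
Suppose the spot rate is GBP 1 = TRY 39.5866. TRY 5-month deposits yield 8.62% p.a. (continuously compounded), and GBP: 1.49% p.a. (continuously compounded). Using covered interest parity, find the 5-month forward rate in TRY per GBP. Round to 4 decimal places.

40.7803

T = 5/12 years.
TRY accumulates by e^(0.0862×5/12) = 1.03656946.
GBP accumulates by e^(0.0149×5/12) = 1.00622764.
So F = 39.5866 × 1.03656946 / 1.00622764 = 40.780296 (TRY/GBP).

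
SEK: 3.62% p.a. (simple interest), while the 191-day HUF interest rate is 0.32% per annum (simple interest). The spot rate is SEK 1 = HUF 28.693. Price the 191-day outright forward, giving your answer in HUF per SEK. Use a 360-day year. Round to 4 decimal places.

T = 191/360 years.
HUF growth factor: 1 + 0.0032×191/360 = 1.00169778.
SEK accumulates by 1 + 0.0362×191/360 = 1.01920611.
CIP: F = S · (grow HUF)/(grow SEK) = 28.693 × 1.00169778/1.01920611 = 28.200100 HUF per SEK.

28.2001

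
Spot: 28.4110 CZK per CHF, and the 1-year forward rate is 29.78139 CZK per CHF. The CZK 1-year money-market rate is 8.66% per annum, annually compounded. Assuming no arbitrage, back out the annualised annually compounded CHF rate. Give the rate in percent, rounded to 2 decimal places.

T = 1 year.
CIP gives F = S · g_CZK/g_CHF, so g_CZK/g_CHF = 29.78139/28.411 = 1.0482345.
The CZK side grows by (1 + 0.0866)^1 = 1.086600.
Hence g_CHF = 1.0366001.
r = 1.0366001^(1/1) − 1 = 0.036600 → 3.66%.

3.66%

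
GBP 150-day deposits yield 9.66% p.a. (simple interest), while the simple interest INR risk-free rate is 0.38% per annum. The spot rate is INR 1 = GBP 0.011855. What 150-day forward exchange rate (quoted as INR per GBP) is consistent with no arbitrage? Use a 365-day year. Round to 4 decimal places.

T = 150/365 years.
GBP accumulates by 1 + 0.0966×150/365 = 1.03969863.
INR accumulates by 1 + 0.0038×150/365 = 1.00156164.
Forward (GBP per INR) = 0.011855 × 1.03969863 / 1.00156164 = 0.012306409.
Invert for INR per GBP: 1 / 0.012306409 = 81.2585.

81.2585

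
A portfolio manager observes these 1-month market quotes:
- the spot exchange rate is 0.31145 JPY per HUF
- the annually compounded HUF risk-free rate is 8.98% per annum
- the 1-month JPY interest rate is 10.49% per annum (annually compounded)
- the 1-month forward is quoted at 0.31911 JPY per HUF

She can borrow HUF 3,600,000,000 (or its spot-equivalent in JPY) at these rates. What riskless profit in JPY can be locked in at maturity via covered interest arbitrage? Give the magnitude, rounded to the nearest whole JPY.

T = 1/12 years.
Invest the HUF and cover forward: 3,600,000,000 × 1.007191921297 × 0.31911 = JPY 1,157,058,050.42.
Convert at spot and invest in JPY: 3,600,000,000 × 0.31145 × 1.00834755088 = JPY 1,130,579,441.00.
The quoted forward overvalues HUF, so borrow JPY, buy HUF at spot, deposit the HUF at 8.98%, and sell the proceeds forward at 0.31911.
Profit = 1,157,058,050.42 − 1,130,579,441.00 = JPY 26,478,609.

JPY 26,478,609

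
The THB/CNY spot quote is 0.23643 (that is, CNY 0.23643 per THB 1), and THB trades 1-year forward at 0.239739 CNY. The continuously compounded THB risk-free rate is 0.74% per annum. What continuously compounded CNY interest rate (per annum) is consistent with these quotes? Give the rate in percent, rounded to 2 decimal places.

T = 1 year.
By CIP, F/S equals the CNY-to-THB growth ratio: 0.239739/0.23643 = 1.0139957.
The THB side grows by e^(0.0074×1) = 1.0074274.
So the CNY growth factor = 1.0215271.
r = ln(1.0215271)/1 = 0.021299 → 2.13%.

2.13%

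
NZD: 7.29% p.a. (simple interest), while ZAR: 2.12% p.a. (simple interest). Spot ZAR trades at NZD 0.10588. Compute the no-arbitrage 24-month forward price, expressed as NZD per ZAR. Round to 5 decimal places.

0.11638

T = 2 years.
NZD growth factor: 1 + 0.0729×2 = 1.145800.
ZAR accumulates by 1 + 0.0212×2 = 1.042400.
CIP: F = S · (grow NZD)/(grow ZAR) = 0.10588 × 1.145800/1.042400 = 0.1163827 NZD per ZAR.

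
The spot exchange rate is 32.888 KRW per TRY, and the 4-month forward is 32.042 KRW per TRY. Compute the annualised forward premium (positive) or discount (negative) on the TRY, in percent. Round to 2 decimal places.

T = 4/12 years.
TRY trades forward at -2.57237% vs spot over the period.
Per annum: -0.0257237 / (4/12) = -0.077171 = -7.72%.

-7.72%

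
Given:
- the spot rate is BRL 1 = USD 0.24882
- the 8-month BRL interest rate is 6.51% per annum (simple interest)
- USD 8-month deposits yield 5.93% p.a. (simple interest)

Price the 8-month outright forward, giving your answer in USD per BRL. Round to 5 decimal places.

T = 8/12 years.
USD growth factor: 1 + 0.0593×8/12 = 1.0395333.
BRL accumulates by 1 + 0.0651×8/12 = 1.043400.
CIP: F = S · (grow USD)/(grow BRL) = 0.24882 × 1.0395333/1.043400 = 0.2478979 USD per BRL.

0.24790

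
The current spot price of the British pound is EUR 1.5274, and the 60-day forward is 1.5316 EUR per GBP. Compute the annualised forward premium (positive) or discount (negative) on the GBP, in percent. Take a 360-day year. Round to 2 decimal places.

+1.65%

T = 60/360 years.
GBP trades forward at +0.27498% vs spot over the period.
×(1/T) gives 1.65% p.a.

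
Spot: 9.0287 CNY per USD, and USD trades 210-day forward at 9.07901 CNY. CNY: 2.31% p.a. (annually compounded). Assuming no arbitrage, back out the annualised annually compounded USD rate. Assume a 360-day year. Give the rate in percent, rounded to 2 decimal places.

1.34%

T = 210/360 years.
By CIP, F/S equals the CNY-to-USD growth ratio: 9.07901/9.0287 = 1.0055722.
The CNY side grows by (1 + 0.0231)^(210/360) = 1.0134108.
So the USD growth factor = 1.0077952.
Annualise: 1.0077952^(360/210) − 1 = 0.013400 = 1.34%.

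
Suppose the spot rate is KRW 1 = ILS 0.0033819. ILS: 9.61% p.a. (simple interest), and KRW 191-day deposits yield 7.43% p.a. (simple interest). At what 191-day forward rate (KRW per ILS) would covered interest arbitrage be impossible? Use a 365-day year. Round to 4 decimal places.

292.4801

T = 191/365 years.
Growth of 1 ILS over T: 1 + 0.0961×191/365 = 1.050287945.
KRW accumulates by 1 + 0.0743×191/365 = 1.038880274.
CIP: F = S · (grow ILS)/(grow KRW) = 0.0033819 × 1.050287945/1.038880274 = 0.00341903575 ILS per KRW.
Quoted the other way: 1/0.00341903575 = 292.4801 KRW per ILS.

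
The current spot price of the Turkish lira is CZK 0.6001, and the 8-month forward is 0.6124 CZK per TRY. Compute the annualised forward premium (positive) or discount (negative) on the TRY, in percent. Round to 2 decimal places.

+3.07%

T = 8/12 years.
TRY trades forward at +2.04966% vs spot over the period.
×(1/T) gives 3.07% p.a.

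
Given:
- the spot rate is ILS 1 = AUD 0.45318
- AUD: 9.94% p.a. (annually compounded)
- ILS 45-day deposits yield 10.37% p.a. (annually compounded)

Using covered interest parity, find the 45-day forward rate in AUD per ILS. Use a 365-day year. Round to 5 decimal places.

0.45296

T = 45/365 years.
AUD growth factor: (1 + 0.0994)^(45/365) = 1.0117518.
ILS accumulates by (1 + 0.1037)^(45/365) = 1.0122389.
Forward (AUD per ILS) = 0.45318 × 1.0117518 / 1.0122389 = 0.4529619.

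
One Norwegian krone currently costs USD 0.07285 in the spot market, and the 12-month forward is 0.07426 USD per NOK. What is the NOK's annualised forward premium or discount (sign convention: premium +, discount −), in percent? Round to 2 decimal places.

T = 1 year.
NOK trades forward at +1.93548% vs spot over the period.
Annualise by dividing by T: 0.0193548 / 1 = 0.019355 → 1.94%.

+1.94%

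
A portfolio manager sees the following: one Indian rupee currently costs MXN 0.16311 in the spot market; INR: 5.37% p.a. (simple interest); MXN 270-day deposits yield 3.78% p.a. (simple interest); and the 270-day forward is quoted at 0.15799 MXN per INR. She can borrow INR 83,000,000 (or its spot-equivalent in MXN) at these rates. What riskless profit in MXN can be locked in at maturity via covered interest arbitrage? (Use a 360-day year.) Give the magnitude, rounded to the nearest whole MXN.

T = 270/360 years.
Keep in INR, deliver into the forward: 83,000,000·1.040275·0.15799 = MXN 13,641,302.92.
Swap to MXN now, deposit: 83,000,000·0.16311·1.028350 = MXN 13,921,935.99.
The quoted forward undervalues INR, so borrow INR, convert to MXN at spot, deposit the MXN at 3.78%, and buy INR forward at 0.15799 to cover the loan.
Arbitrage profit = |13,641,302.92 − 13,921,935.99| = MXN 280,633.

MXN 280,633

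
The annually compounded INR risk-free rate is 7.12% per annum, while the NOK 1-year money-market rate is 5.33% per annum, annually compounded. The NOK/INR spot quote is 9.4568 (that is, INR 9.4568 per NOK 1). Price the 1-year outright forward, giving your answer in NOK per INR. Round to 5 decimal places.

T = 1 year.
INR accumulates by (1 + 0.0712)^1 = 1.071200.
NOK growth factor: (1 + 0.0533)^1 = 1.053300.
CIP: F = S · (grow INR)/(grow NOK) = 9.4568 × 1.071200/1.053300 = 9.617511 INR per NOK.
Invert for NOK per INR: 1 / 9.617511 = 0.10398.

0.10398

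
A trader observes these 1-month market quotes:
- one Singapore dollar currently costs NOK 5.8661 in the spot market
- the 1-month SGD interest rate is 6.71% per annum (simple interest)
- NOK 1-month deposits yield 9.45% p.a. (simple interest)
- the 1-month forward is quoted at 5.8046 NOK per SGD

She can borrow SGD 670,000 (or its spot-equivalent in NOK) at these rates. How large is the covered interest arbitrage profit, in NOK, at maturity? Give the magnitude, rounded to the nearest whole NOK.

T = 1/12 years.
Keep in SGD, deliver into the forward: 670,000·1.005591667·5.8046 = NOK 3,910,828.45.
Swap to NOK now, deposit: 670,000·5.8661·1.007875 = NOK 3,961,238.01.
The quoted forward undervalues SGD, so borrow SGD, convert to NOK at spot, deposit the NOK at 9.45%, and buy SGD forward at 5.8046 to cover the loan.
Arbitrage profit = |3,910,828.45 − 3,961,238.01| = NOK 50,410.

NOK 50,410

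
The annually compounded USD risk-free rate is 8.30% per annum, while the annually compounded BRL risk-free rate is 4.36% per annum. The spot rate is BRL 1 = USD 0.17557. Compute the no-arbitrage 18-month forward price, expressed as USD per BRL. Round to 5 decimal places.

T = 18/12 years.
USD accumulates by (1 + 0.0830)^(18/12) = 1.1270487.
BRL growth factor: (1 + 0.0436)^(18/12) = 1.0661078.
Forward (USD per BRL) = 0.17557 × 1.1270487 / 1.0661078 = 0.1856059.

0.18561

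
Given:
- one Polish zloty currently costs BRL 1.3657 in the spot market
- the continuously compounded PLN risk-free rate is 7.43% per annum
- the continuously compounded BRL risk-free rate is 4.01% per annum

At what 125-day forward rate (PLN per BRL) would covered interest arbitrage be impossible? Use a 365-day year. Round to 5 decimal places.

0.74085

T = 125/365 years.
BRL growth factor: e^(0.0401×125/365) = 1.0138276.
PLN growth factor: e^(0.0743×125/365) = 1.0257717.
CIP: F = S · (grow BRL)/(grow PLN) = 1.3657 × 1.0138276/1.0257717 = 1.349798 BRL per PLN.
Invert for PLN per BRL: 1 / 1.349798 = 0.74085.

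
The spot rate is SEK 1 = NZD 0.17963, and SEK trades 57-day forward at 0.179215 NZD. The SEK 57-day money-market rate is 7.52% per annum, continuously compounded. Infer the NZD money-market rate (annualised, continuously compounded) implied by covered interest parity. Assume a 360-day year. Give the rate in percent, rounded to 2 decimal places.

T = 57/360 years.
By CIP, F/S equals the NZD-to-SEK growth ratio: 0.179215/0.17963 = 0.9976897.
The SEK side grows by e^(0.0752×57/360) = 1.0119778.
That pins the NZD growth at 1.0096398.
r = ln(1.0096398)/(57/360) = 0.060591 → 6.06%.

6.06%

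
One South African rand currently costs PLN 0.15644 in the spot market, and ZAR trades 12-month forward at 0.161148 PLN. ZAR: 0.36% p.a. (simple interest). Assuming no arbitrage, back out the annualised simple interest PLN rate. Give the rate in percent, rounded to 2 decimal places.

T = 1 year.
By CIP, F/S equals the PLN-to-ZAR growth ratio: 0.161148/0.15644 = 1.0300946.
The ZAR side grows by 1 + 0.0036×1 = 1.003600.
Hence g_PLN = 1.0338029.
(1.0338029 − 1)/T = 0.033803, i.e. 3.38%.

3.38%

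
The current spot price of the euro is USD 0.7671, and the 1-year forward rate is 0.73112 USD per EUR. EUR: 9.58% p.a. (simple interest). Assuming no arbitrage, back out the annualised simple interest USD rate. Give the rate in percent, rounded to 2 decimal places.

4.44%

T = 1 year.
CIP gives F = S · g_USD/g_EUR, so g_USD/g_EUR = 0.73112/0.7671 = 0.9530961.
The EUR side grows by 1 + 0.0958×1 = 1.095800.
That pins the USD growth at 1.0444027.
r = (1.0444027 − 1)/1 = 0.044403 → 4.44%.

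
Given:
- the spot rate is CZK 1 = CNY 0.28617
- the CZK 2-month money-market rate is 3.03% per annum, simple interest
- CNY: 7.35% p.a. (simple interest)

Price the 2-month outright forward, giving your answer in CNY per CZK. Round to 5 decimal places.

T = 2/12 years.
CNY growth factor: 1 + 0.0735×2/12 = 1.012250.
Growth of 1 CZK over T: 1 + 0.0303×2/12 = 1.005050.
CIP: F = S · (grow CNY)/(grow CZK) = 0.28617 × 1.012250/1.005050 = 0.2882201 CNY per CZK.

0.28822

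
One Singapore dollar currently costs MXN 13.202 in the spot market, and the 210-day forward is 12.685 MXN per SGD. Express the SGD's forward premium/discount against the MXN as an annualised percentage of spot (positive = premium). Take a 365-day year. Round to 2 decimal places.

T = 210/365 years.
SGD trades forward at -3.91607% vs spot over the period.
×(1/T) gives -6.81% p.a.

-6.81%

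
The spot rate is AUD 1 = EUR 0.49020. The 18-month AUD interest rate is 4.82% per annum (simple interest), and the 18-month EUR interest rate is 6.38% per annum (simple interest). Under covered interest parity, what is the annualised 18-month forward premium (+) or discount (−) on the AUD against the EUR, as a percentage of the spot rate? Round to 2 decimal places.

+1.45%

T = 18/12 years.
F = S · g_EUR/g_AUD = 0.4902 × 1.095700/1.072300 = 0.50089727.
Annualised premium = (F − S)/S × (1/T) = (0.50089727 − 0.4902)/0.4902 ÷ (18/12) = 1.45%.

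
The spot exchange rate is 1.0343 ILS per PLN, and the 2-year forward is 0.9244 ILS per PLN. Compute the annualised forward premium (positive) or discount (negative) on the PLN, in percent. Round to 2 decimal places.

T = 2 years.
Period premium: (0.9244 − 1.0343)/1.0343 = -0.1062554.
Per annum: -0.1062554 / 2 = -0.053128 = -5.31%.

-5.31%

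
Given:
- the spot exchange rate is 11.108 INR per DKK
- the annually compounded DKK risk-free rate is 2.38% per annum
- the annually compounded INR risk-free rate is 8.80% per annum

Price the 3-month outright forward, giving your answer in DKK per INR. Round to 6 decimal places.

0.088667

T = 3/12 years.
INR accumulates by (1 + 0.0880)^(3/12) = 1.0213092.
DKK accumulates by (1 + 0.0238)^(3/12) = 1.0058976.
So F = 11.108 × 1.0213092 / 1.0058976 = 11.27819 (INR/DKK).
Invert for DKK per INR: 1 / 11.27819 = 0.088667.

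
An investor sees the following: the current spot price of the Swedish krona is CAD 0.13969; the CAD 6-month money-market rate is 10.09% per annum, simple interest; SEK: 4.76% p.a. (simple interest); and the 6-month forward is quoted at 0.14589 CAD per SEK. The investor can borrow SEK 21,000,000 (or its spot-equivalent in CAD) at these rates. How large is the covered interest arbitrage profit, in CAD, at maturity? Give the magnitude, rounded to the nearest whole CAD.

CAD 55,121

T = 6/12 years.
Invest the SEK and cover forward: 21,000,000 × 1.023800 × 0.14589 = CAD 3,136,605.82.
Convert at spot and invest in CAD: 21,000,000 × 0.13969 × 1.050450 = CAD 3,081,484.57.
The quoted forward overvalues SEK, so borrow CAD, buy SEK at spot, deposit the SEK at 4.76%, and sell the proceeds forward at 0.14589.
Profit = 3,136,605.82 − 3,081,484.57 = CAD 55,121.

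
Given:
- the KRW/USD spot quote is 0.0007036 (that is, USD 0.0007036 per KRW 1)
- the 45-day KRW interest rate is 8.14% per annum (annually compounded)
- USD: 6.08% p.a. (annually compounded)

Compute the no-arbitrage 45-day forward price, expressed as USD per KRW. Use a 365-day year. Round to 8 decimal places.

0.00070193

T = 45/365 years.
Growth of 1 USD over T: (1 + 0.0608)^(45/365) = 1.0073034.
Growth of 1 KRW over T: (1 + 0.0814)^(45/365) = 1.0096948.
Forward (USD per KRW) = 0.0007036 × 1.0073034 / 1.0096948 = 0.0007019336.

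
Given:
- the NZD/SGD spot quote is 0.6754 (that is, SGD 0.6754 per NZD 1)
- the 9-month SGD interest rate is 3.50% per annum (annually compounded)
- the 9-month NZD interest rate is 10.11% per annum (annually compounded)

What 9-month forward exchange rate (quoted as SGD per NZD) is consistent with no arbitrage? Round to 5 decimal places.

T = 9/12 years.
SGD accumulates by (1 + 0.0350)^(9/12) = 1.0261368.
NZD accumulates by (1 + 0.1011)^(9/12) = 1.074905.
So F = 0.6754 × 1.0261368 / 1.074905 = 0.6447573 (SGD/NZD).

0.64476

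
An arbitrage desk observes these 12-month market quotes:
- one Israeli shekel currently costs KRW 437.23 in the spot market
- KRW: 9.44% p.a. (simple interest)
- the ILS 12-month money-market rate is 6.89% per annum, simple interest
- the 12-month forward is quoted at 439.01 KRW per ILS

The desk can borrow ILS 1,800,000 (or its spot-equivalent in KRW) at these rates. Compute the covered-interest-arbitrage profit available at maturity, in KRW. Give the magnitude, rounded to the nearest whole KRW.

T = 1 year.
Invest the ILS and cover forward: 1,800,000 × 1.068900 × 439.01 = KRW 844,664,020.20.
Convert at spot and invest in KRW: 1,800,000 × 437.23 × 1.094400 = KRW 861,308,121.60.
The quoted forward undervalues ILS, so borrow ILS, convert to KRW at spot, deposit the KRW at 9.44%, and buy ILS forward at 439.01 to cover the loan.
Arbitrage profit = |844,664,020.20 − 861,308,121.60| = KRW 16,644,101.

KRW 16,644,101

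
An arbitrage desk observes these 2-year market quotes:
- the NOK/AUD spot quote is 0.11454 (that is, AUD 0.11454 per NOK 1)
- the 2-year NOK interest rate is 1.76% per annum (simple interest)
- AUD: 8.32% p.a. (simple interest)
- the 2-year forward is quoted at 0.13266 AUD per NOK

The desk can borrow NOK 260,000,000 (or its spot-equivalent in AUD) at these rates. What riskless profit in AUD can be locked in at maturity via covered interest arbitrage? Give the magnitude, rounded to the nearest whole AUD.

AUD 969,846

T = 2 years.
Keep in NOK, deliver into the forward: 260,000,000·1.035200·0.13266 = AUD 35,705,704.32.
Swap to AUD now, deposit: 260,000,000·0.11454·1.166400 = AUD 34,735,858.56.
The quoted forward overvalues NOK, so borrow AUD, buy NOK at spot, deposit the NOK at 1.76%, and sell the proceeds forward at 0.13266.
Profit = 35,705,704.32 − 34,735,858.56 = AUD 969,846.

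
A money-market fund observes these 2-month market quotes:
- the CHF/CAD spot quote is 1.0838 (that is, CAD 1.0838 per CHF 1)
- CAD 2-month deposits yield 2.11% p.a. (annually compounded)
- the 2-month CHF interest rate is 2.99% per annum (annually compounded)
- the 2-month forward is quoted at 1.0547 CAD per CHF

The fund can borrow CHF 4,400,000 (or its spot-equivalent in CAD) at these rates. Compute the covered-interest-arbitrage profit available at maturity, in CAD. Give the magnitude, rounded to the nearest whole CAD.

T = 2/12 years.
Keep in CHF, deliver into the forward: 4,400,000·1.00492236·1.0547 = CAD 4,663,523.10.
Swap to CAD now, deposit: 4,400,000·1.0838·1.003486142 = CAD 4,785,344.44.
The quoted forward undervalues CHF, so borrow CHF, convert to CAD at spot, deposit the CAD at 2.11%, and buy CHF forward at 1.0547 to cover the loan.
The gap between the two covered legs is CAD 121,821.

CAD 121,821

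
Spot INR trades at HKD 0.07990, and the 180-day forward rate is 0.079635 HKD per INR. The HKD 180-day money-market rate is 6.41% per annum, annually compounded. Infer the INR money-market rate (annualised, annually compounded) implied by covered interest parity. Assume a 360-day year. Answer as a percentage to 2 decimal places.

T = 180/360 years.
F/S = 0.079635/0.0799 = 0.9966834 = (growth of HKD) / (growth of INR).
The HKD side grows by (1 + 0.0641)^(180/360) = 1.0315522.
That pins the INR growth at 1.0349848.
Annualise: 1.0349848^(360/180) − 1 = 0.071194 = 7.12%.

7.12%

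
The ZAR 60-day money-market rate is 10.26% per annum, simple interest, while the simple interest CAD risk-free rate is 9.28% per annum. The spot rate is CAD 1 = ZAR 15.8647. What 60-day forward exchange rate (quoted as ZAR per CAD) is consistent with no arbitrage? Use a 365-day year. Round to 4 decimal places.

T = 60/365 years.
ZAR accumulates by 1 + 0.1026×60/365 = 1.01686575.
CAD growth factor: 1 + 0.0928×60/365 = 1.01525479.
CIP: F = S · (grow ZAR)/(grow CAD) = 15.8647 × 1.01686575/1.01525479 = 15.889873 ZAR per CAD.

15.8899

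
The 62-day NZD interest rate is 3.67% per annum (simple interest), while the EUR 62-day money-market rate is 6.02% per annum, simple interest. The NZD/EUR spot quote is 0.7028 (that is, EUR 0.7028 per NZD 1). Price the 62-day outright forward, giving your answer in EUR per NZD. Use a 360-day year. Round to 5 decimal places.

0.70563

T = 62/360 years.
Growth of 1 EUR over T: 1 + 0.0602×62/360 = 1.0103678.
NZD growth factor: 1 + 0.0367×62/360 = 1.0063206.
CIP: F = S · (grow EUR)/(grow NZD) = 0.7028 × 1.0103678/1.0063206 = 0.7056265 EUR per NZD.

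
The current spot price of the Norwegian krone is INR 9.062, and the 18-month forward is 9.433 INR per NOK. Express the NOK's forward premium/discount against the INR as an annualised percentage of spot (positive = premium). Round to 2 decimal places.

T = 18/12 years.
(F − S)/S = (9.433 − 9.062)/9.062 = 0.0409402.
Per annum: 0.0409402 / (18/12) = 0.027293 = 2.73%.

+2.73%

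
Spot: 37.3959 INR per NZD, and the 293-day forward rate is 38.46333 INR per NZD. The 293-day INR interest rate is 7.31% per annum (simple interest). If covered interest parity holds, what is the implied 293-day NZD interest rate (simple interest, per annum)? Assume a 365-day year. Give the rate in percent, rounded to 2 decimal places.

T = 293/365 years.
By CIP, F/S equals the INR-to-NZD growth ratio: 38.46333/37.3959 = 1.0285440.
INR growth factor: 1 + 0.0731×293/365 = 1.0586803.
That pins the NZD growth at 1.029300.
r = (1.029300 − 1)/(293/365) = 0.036500 → 3.65%.

3.65%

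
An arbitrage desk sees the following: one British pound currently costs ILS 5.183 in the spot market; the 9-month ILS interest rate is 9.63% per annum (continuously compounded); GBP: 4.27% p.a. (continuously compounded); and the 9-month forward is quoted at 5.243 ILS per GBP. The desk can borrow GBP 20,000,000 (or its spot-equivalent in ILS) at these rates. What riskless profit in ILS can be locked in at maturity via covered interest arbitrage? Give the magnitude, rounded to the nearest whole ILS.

T = 9/12 years.
Route A — deposit GBP, sell forward: 20,000,000 × 1.03254331857 × 5.243 = ILS 108,272,492.39.
Route B — convert at spot, deposit ILS: 20,000,000 × 5.183 × 1.07489716872 = ILS 111,423,840.51.
The quoted forward undervalues GBP, so borrow GBP, convert to ILS at spot, deposit the ILS at 9.63%, and buy GBP forward at 5.243 to cover the loan.
The gap between the two covered legs is ILS 3,151,348.

ILS 3,151,348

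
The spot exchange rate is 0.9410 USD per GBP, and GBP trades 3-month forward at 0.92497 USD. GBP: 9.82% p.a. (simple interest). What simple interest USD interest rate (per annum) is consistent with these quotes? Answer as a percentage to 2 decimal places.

T = 3/12 years.
By CIP, F/S equals the USD-to-GBP growth ratio: 0.92497/0.941 = 0.9829649.
The GBP side grows by 1 + 0.0982×3/12 = 1.024550.
That pins the USD growth at 1.0070967.
(1.0070967 − 1)/T = 0.028387, i.e. 2.84%.

2.84%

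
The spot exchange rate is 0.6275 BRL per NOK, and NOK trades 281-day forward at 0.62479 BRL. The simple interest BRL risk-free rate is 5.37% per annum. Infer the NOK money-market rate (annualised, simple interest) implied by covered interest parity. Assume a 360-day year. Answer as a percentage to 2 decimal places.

T = 281/360 years.
F/S = 0.62479/0.6275 = 0.9956813 = (growth of BRL) / (growth of NOK).
BRL growth factor: 1 + 0.0537×281/360 = 1.0419158.
So the NOK growth factor = 1.046435.
r = (1.046435 − 1)/(281/360) = 0.059490 → 5.95%.

5.95%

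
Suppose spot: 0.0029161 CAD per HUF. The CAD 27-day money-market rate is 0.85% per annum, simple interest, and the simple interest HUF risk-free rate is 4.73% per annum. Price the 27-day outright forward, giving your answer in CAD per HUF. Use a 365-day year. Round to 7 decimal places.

T = 27/365 years.
Growth of 1 CAD over T: 1 + 0.0085×27/365 = 1.0006288.
HUF growth factor: 1 + 0.0473×27/365 = 1.0034989.
CIP: F = S · (grow CAD)/(grow HUF) = 0.0029161 × 1.0006288/1.0034989 = 0.002907760 CAD per HUF.

0.0029078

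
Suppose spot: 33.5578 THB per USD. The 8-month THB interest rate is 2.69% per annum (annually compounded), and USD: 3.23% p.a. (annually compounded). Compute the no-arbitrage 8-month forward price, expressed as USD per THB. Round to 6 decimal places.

T = 8/12 years.
THB growth factor: (1 + 0.0269)^(8/12) = 1.0178539.
USD growth factor: (1 + 0.0323)^(8/12) = 1.021419.
So F = 33.5578 × 1.0178539 / 1.021419 = 33.44067 (THB/USD).
Invert for USD per THB: 1 / 33.44067 = 0.029904.

0.029904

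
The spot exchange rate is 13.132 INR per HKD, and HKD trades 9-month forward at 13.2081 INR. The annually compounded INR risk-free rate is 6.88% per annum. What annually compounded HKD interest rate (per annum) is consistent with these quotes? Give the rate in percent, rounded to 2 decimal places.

T = 9/12 years.
By CIP, F/S equals the INR-to-HKD growth ratio: 13.2081/13.132 = 1.0057950.
The INR side grows by (1 + 0.0688)^(9/12) = 1.0511685.
That pins the HKD growth at 1.0451121.
Annualise: 1.0451121^(12/9) − 1 = 0.060597 = 6.06%.

6.06%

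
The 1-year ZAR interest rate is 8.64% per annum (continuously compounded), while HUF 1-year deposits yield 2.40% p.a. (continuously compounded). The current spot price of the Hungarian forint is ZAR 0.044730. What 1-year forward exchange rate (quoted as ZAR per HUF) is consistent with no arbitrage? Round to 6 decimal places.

T = 1 year.
Growth of 1 ZAR over T: e^(0.0864×1) = 1.0902423.
HUF growth factor: e^(0.0240×1) = 1.0242903.
CIP: F = S · (grow ZAR)/(grow HUF) = 0.04473 × 1.0902423/1.0242903 = 0.04761008 ZAR per HUF.

0.047610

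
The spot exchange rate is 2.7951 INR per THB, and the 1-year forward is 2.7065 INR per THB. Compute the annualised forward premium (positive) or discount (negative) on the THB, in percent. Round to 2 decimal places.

-3.17%

T = 1 year.
(F − S)/S = (2.7065 − 2.7951)/2.7951 = -0.0316983.
Annualise by dividing by T: -0.0316983 / 1 = -0.031698 → -3.17%.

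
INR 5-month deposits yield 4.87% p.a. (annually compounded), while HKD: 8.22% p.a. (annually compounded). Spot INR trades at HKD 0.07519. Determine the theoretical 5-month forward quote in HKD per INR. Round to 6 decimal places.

0.076182

T = 5/12 years.
HKD growth factor: (1 + 0.0822)^(5/12) = 1.0334627.
INR growth factor: (1 + 0.0487)^(5/12) = 1.0200106.
So F = 0.07519 × 1.0334627 / 1.0200106 = 0.07618162 (HKD/INR).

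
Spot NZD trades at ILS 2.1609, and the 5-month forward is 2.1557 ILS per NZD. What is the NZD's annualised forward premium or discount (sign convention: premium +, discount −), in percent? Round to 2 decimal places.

T = 5/12 years.
NZD trades forward at -0.24064% vs spot over the period.
×(1/T) gives -0.58% p.a.

-0.58%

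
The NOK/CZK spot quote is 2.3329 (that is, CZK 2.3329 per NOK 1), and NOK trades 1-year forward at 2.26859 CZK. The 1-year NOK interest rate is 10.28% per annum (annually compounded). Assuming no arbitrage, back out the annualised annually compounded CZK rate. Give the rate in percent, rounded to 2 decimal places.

T = 1 year.
F/S = 2.26859/2.3329 = 0.9724335 = (growth of CZK) / (growth of NOK).
The NOK side grows by (1 + 0.1028)^1 = 1.102800.
That pins the CZK growth at 1.0723997.
Annualise: 1.0723997^(1/1) − 1 = 0.072400 = 7.24%.

7.24%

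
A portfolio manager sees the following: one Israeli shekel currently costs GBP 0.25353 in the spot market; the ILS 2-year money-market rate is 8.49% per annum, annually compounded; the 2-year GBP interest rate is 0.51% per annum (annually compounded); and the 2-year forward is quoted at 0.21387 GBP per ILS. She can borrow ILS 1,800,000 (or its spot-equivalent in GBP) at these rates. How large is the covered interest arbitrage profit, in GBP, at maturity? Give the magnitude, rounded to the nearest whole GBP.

GBP 7,913

T = 2 years.
Route A — deposit ILS, sell forward: 1,800,000 × 1.17700801 × 0.21387 = GBP 453,108.07.
Route B — convert at spot, deposit GBP: 1,800,000 × 0.25353 × 1.01022601 = GBP 461,020.68.
The quoted forward undervalues ILS, so borrow ILS, convert to GBP at spot, deposit the GBP at 0.51%, and buy ILS forward at 0.21387 to cover the loan.
The gap between the two covered legs is GBP 7,913.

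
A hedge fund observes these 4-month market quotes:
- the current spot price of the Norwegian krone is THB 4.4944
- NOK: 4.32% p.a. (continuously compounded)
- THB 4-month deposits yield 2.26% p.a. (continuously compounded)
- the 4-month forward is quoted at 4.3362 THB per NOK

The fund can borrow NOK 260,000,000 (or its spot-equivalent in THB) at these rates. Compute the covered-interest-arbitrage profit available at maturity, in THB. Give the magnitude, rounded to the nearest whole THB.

T = 4/12 years.
Route A — deposit NOK, sell forward: 260,000,000 × 1.014504179461 × 4.3362 = THB 1,143,764,185.97.
Route B — convert at spot, deposit THB: 260,000,000 × 4.4944 × 1.007561780277 = THB 1,177,380,272.97.
The quoted forward undervalues NOK, so borrow NOK, convert to THB at spot, deposit the THB at 2.26%, and buy NOK forward at 4.3362 to cover the loan.
The gap between the two covered legs is THB 33,616,087.

THB 33,616,087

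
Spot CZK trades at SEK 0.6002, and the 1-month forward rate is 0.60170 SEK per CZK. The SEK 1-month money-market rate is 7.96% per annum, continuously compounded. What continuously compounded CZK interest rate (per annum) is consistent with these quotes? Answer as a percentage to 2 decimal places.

T = 1/12 years.
By CIP, F/S equals the SEK-to-CZK growth ratio: 0.6017/0.6002 = 1.0024992.
SEK growth factor: e^(0.0796×1/12) = 1.0066554.
Hence g_CZK = 1.0041458.
r = ln(1.0041458)/(1/12) = 0.049647 → 4.96%.

4.96%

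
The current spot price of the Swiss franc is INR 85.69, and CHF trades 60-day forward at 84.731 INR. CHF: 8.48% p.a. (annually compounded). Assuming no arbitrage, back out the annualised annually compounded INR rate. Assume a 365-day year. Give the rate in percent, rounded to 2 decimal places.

T = 60/365 years.
By CIP, F/S equals the INR-to-CHF growth ratio: 84.731/85.69 = 0.9888085.
CHF growth factor: (1 + 0.0848)^(60/365) = 1.013470.
Hence g_INR = 1.0021278.
r = 1.0021278^(365/60) − 1 = 0.013014 → 1.30%.

1.30%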